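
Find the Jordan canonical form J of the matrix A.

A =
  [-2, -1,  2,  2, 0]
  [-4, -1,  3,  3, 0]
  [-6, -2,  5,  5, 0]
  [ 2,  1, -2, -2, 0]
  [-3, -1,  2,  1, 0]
J_3(0) ⊕ J_2(0)

The characteristic polynomial is
  det(x·I − A) = x^5

Eigenvalues and multiplicities (the geometric multiplicity of λ is n − rank(A − λI), which equals the number of Jordan blocks for λ):
  λ = 0: algebraic multiplicity = 5, geometric multiplicity = 2

Determining the block sizes for each eigenvalue:
  λ = 0: with am = 5 and gm = 2, the partition is not yet determined (e.g. several partitions of 5 into 2 parts exist). Let N = A − (0)·I. Computing rank(N^1) = 3, rank(N^2) = 1, rank(N^3) = 0; the number of blocks of size ≥ j is rank(N^{j−1}) − rank(N^j), giving [2, 2, 1]. So we have 1 block(s) of size 3, 1 block(s) of size 2 → block sizes [3, 2]

Assembling the blocks gives a Jordan form
J =
  [0, 1, 0, 0, 0]
  [0, 0, 1, 0, 0]
  [0, 0, 0, 0, 0]
  [0, 0, 0, 0, 1]
  [0, 0, 0, 0, 0]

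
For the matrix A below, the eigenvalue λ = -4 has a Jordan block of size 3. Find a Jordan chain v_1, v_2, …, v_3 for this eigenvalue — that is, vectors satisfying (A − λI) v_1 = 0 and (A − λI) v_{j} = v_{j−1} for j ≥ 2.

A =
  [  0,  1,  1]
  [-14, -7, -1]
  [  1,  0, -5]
A Jordan chain for λ = -4 of length 3:
v_1 = (3, -15, 3)ᵀ
v_2 = (4, -14, 1)ᵀ
v_3 = (1, 0, 0)ᵀ

Let N = A − (-4)·I. We want v_3 with N^3 v_3 = 0 but N^2 v_3 ≠ 0; then v_{j-1} := N · v_j for j = 3, …, 2.

Pick v_3 = (1, 0, 0)ᵀ.
Then v_2 = N · v_3 = (4, -14, 1)ᵀ.
Then v_1 = N · v_2 = (3, -15, 3)ᵀ.

Sanity check: (A − (-4)·I) v_1 = (0, 0, 0)ᵀ = 0. ✓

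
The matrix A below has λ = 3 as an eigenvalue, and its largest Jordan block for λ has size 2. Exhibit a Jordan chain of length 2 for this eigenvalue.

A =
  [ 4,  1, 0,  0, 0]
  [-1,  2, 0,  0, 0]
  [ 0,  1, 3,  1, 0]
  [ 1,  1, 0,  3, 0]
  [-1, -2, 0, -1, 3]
A Jordan chain for λ = 3 of length 2:
v_1 = (1, -1, 0, 1, -1)ᵀ
v_2 = (1, 0, 0, 0, 0)ᵀ

Let N = A − (3)·I. We want v_2 with N^2 v_2 = 0 but N^1 v_2 ≠ 0; then v_{j-1} := N · v_j for j = 2, …, 2.

Pick v_2 = (1, 0, 0, 0, 0)ᵀ.
Then v_1 = N · v_2 = (1, -1, 0, 1, -1)ᵀ.

Sanity check: (A − (3)·I) v_1 = (0, 0, 0, 0, 0)ᵀ = 0. ✓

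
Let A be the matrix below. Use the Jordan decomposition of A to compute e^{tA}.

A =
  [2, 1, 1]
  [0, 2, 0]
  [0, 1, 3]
e^{tA} =
  [exp(2*t), exp(3*t) - exp(2*t), exp(3*t) - exp(2*t)]
  [0, exp(2*t), 0]
  [0, exp(3*t) - exp(2*t), exp(3*t)]

Strategy: write A = P · J · P⁻¹ where J is a Jordan canonical form, so e^{tA} = P · e^{tJ} · P⁻¹, and e^{tJ} can be computed block-by-block.

A has Jordan form
J =
  [2, 0, 0]
  [0, 2, 0]
  [0, 0, 3]
(up to reordering of blocks).

Per-block formulas:
  For a 1×1 block at λ = 3: exp(t · [3]) = [e^(3t)].
  For a 1×1 block at λ = 2: exp(t · [2]) = [e^(2t)].

After assembling e^{tJ} and conjugating by P, we get:

e^{tA} =
  [exp(2*t), exp(3*t) - exp(2*t), exp(3*t) - exp(2*t)]
  [0, exp(2*t), 0]
  [0, exp(3*t) - exp(2*t), exp(3*t)]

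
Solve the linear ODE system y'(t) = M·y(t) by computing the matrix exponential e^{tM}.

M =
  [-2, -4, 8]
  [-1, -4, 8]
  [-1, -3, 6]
e^{tM} =
  [1 - 2*t, -4*t, 8*t]
  [-t^2 - t, -2*t^2 - 4*t + 1, 4*t^2 + 8*t]
  [-t^2/2 - t, -t^2 - 3*t, 2*t^2 + 6*t + 1]

Strategy: write M = P · J · P⁻¹ where J is a Jordan canonical form, so e^{tM} = P · e^{tJ} · P⁻¹, and e^{tJ} can be computed block-by-block.

M has Jordan form
J =
  [0, 1, 0]
  [0, 0, 1]
  [0, 0, 0]
(up to reordering of blocks).

Per-block formulas:
  For a 3×3 Jordan block J_3(0): exp(t · J_3(0)) = e^(0t)·(I + t·N + (t^2/2)·N^2), where N is the 3×3 nilpotent shift.

After assembling e^{tJ} and conjugating by P, we get:

e^{tM} =
  [1 - 2*t, -4*t, 8*t]
  [-t^2 - t, -2*t^2 - 4*t + 1, 4*t^2 + 8*t]
  [-t^2/2 - t, -t^2 - 3*t, 2*t^2 + 6*t + 1]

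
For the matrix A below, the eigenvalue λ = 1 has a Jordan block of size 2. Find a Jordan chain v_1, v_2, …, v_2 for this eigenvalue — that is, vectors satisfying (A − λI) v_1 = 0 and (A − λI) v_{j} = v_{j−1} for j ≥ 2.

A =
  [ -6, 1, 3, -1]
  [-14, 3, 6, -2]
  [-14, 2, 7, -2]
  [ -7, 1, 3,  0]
A Jordan chain for λ = 1 of length 2:
v_1 = (-7, -14, -14, -7)ᵀ
v_2 = (1, 0, 0, 0)ᵀ

Let N = A − (1)·I. We want v_2 with N^2 v_2 = 0 but N^1 v_2 ≠ 0; then v_{j-1} := N · v_j for j = 2, …, 2.

Pick v_2 = (1, 0, 0, 0)ᵀ.
Then v_1 = N · v_2 = (-7, -14, -14, -7)ᵀ.

Sanity check: (A − (1)·I) v_1 = (0, 0, 0, 0)ᵀ = 0. ✓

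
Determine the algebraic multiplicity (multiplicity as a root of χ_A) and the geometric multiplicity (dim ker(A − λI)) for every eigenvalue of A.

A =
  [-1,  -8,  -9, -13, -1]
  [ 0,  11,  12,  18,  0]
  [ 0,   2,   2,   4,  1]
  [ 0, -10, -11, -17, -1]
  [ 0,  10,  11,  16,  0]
λ = -1: alg = 5, geom = 3

Step 1 — factor the characteristic polynomial to read off the algebraic multiplicities:
  χ_A(x) = (x + 1)^5

Step 2 — compute geometric multiplicities via the rank-nullity identity g(λ) = n − rank(A − λI):
  rank(A − (-1)·I) = 2, so dim ker(A − (-1)·I) = n − 2 = 3

Summary:
  λ = -1: algebraic multiplicity = 5, geometric multiplicity = 3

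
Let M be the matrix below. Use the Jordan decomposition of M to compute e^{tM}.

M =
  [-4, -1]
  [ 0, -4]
e^{tM} =
  [exp(-4*t), -t*exp(-4*t)]
  [0, exp(-4*t)]

Strategy: write M = P · J · P⁻¹ where J is a Jordan canonical form, so e^{tM} = P · e^{tJ} · P⁻¹, and e^{tJ} can be computed block-by-block.

M has Jordan form
J =
  [-4,  1]
  [ 0, -4]
(up to reordering of blocks).

Per-block formulas:
  For a 2×2 Jordan block J_2(-4): exp(t · J_2(-4)) = e^(-4t)·(I + t·N), where N is the 2×2 nilpotent shift.

After assembling e^{tJ} and conjugating by P, we get:

e^{tM} =
  [exp(-4*t), -t*exp(-4*t)]
  [0, exp(-4*t)]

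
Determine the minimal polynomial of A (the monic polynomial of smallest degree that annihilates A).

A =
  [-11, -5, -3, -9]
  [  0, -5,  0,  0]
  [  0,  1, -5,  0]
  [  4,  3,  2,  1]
x^2 + 10*x + 25

The characteristic polynomial is χ_A(x) = (x + 5)^4, so the eigenvalues are known. The minimal polynomial is
  m_A(x) = Π_λ (x − λ)^{k_λ}
where k_λ is the size of the *largest* Jordan block for λ (equivalently, the smallest k with (A − λI)^k v = 0 for every generalised eigenvector v of λ).

  λ = -5: largest Jordan block has size 2, contributing (x + 5)^2

So m_A(x) = (x + 5)^2 = x^2 + 10*x + 25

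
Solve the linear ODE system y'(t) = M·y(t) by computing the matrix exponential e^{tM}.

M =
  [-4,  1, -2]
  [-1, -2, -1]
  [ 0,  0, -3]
e^{tM} =
  [-t*exp(-3*t) + exp(-3*t), t*exp(-3*t), t^2*exp(-3*t)/2 - 2*t*exp(-3*t)]
  [-t*exp(-3*t), t*exp(-3*t) + exp(-3*t), t^2*exp(-3*t)/2 - t*exp(-3*t)]
  [0, 0, exp(-3*t)]

Strategy: write M = P · J · P⁻¹ where J is a Jordan canonical form, so e^{tM} = P · e^{tJ} · P⁻¹, and e^{tJ} can be computed block-by-block.

M has Jordan form
J =
  [-3,  1,  0]
  [ 0, -3,  1]
  [ 0,  0, -3]
(up to reordering of blocks).

Per-block formulas:
  For a 3×3 Jordan block J_3(-3): exp(t · J_3(-3)) = e^(-3t)·(I + t·N + (t^2/2)·N^2), where N is the 3×3 nilpotent shift.

After assembling e^{tJ} and conjugating by P, we get:

e^{tM} =
  [-t*exp(-3*t) + exp(-3*t), t*exp(-3*t), t^2*exp(-3*t)/2 - 2*t*exp(-3*t)]
  [-t*exp(-3*t), t*exp(-3*t) + exp(-3*t), t^2*exp(-3*t)/2 - t*exp(-3*t)]
  [0, 0, exp(-3*t)]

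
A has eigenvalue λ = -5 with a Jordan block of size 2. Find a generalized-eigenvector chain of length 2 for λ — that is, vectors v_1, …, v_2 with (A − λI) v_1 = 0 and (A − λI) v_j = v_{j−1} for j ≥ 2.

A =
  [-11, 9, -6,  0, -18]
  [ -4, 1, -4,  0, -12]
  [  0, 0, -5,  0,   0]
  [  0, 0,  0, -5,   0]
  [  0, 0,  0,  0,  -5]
A Jordan chain for λ = -5 of length 2:
v_1 = (-6, -4, 0, 0, 0)ᵀ
v_2 = (1, 0, 0, 0, 0)ᵀ

Let N = A − (-5)·I. We want v_2 with N^2 v_2 = 0 but N^1 v_2 ≠ 0; then v_{j-1} := N · v_j for j = 2, …, 2.

Pick v_2 = (1, 0, 0, 0, 0)ᵀ.
Then v_1 = N · v_2 = (-6, -4, 0, 0, 0)ᵀ.

Sanity check: (A − (-5)·I) v_1 = (0, 0, 0, 0, 0)ᵀ = 0. ✓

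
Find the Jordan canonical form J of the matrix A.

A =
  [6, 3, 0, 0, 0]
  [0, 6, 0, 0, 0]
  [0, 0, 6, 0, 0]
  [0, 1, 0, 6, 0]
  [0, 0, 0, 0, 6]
J_2(6) ⊕ J_1(6) ⊕ J_1(6) ⊕ J_1(6)

The characteristic polynomial is
  det(x·I − A) = x^5 - 30*x^4 + 360*x^3 - 2160*x^2 + 6480*x - 7776 = (x - 6)^5

Eigenvalues and multiplicities (the geometric multiplicity of λ is n − rank(A − λI), which equals the number of Jordan blocks for λ):
  λ = 6: algebraic multiplicity = 5, geometric multiplicity = 4

Determining the block sizes for each eigenvalue:
  λ = 6: 4 blocks summing to 5 forces exactly one block of size 2 and the rest size 1 → block sizes [2, 1, 1, 1]

Assembling the blocks gives a Jordan form
J =
  [6, 1, 0, 0, 0]
  [0, 6, 0, 0, 0]
  [0, 0, 6, 0, 0]
  [0, 0, 0, 6, 0]
  [0, 0, 0, 0, 6]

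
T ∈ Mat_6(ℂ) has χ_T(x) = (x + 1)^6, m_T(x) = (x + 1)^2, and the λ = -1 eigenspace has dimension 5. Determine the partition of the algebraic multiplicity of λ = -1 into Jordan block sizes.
Block sizes for λ = -1: [2, 1, 1, 1, 1]

Step 1 — from the characteristic polynomial, algebraic multiplicity of λ = -1 is 6. From dim ker(T − (-1)·I) = 5, there are exactly 5 Jordan blocks for λ = -1.
Step 2 — from the minimal polynomial, the factor (x + 1)^2 tells us the largest block for λ = -1 has size 2.
Step 3 — with total size 6, 5 blocks, and largest block 2, the block sizes (in nonincreasing order) are [2, 1, 1, 1, 1].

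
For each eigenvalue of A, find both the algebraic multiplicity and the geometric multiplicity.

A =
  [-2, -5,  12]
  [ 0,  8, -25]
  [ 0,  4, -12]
λ = -2: alg = 3, geom = 1

Step 1 — factor the characteristic polynomial to read off the algebraic multiplicities:
  χ_A(x) = (x + 2)^3

Step 2 — compute geometric multiplicities via the rank-nullity identity g(λ) = n − rank(A − λI):
  rank(A − (-2)·I) = 2, so dim ker(A − (-2)·I) = n − 2 = 1

Summary:
  λ = -2: algebraic multiplicity = 3, geometric multiplicity = 1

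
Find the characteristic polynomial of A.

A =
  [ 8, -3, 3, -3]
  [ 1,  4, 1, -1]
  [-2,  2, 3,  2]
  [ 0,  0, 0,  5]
x^4 - 20*x^3 + 150*x^2 - 500*x + 625

Expanding det(x·I − A) (e.g. by cofactor expansion or by noting that A is similar to its Jordan form J, which has the same characteristic polynomial as A) gives
  χ_A(x) = x^4 - 20*x^3 + 150*x^2 - 500*x + 625
which factors as (x - 5)^4. The eigenvalues (with algebraic multiplicities) are λ = 5 with multiplicity 4.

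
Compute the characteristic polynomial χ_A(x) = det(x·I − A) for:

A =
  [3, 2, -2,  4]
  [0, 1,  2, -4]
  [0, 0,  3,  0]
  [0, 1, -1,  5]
x^4 - 12*x^3 + 54*x^2 - 108*x + 81

Expanding det(x·I − A) (e.g. by cofactor expansion or by noting that A is similar to its Jordan form J, which has the same characteristic polynomial as A) gives
  χ_A(x) = x^4 - 12*x^3 + 54*x^2 - 108*x + 81
which factors as (x - 3)^4. The eigenvalues (with algebraic multiplicities) are λ = 3 with multiplicity 4.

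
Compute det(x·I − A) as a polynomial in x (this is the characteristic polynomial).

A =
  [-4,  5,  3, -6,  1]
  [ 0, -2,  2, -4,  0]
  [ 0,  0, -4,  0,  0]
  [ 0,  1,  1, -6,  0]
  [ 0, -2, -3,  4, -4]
x^5 + 20*x^4 + 160*x^3 + 640*x^2 + 1280*x + 1024

Expanding det(x·I − A) (e.g. by cofactor expansion or by noting that A is similar to its Jordan form J, which has the same characteristic polynomial as A) gives
  χ_A(x) = x^5 + 20*x^4 + 160*x^3 + 640*x^2 + 1280*x + 1024
which factors as (x + 4)^5. The eigenvalues (with algebraic multiplicities) are λ = -4 with multiplicity 5.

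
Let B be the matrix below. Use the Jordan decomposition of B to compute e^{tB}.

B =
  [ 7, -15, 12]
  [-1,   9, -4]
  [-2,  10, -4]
e^{tB} =
  [3*t*exp(4*t) + exp(4*t), -15*t*exp(4*t), 12*t*exp(4*t)]
  [-t*exp(4*t), 5*t*exp(4*t) + exp(4*t), -4*t*exp(4*t)]
  [-2*t*exp(4*t), 10*t*exp(4*t), -8*t*exp(4*t) + exp(4*t)]

Strategy: write B = P · J · P⁻¹ where J is a Jordan canonical form, so e^{tB} = P · e^{tJ} · P⁻¹, and e^{tJ} can be computed block-by-block.

B has Jordan form
J =
  [4, 1, 0]
  [0, 4, 0]
  [0, 0, 4]
(up to reordering of blocks).

Per-block formulas:
  For a 1×1 block at λ = 4: exp(t · [4]) = [e^(4t)].
  For a 2×2 Jordan block J_2(4): exp(t · J_2(4)) = e^(4t)·(I + t·N), where N is the 2×2 nilpotent shift.

After assembling e^{tJ} and conjugating by P, we get:

e^{tB} =
  [3*t*exp(4*t) + exp(4*t), -15*t*exp(4*t), 12*t*exp(4*t)]
  [-t*exp(4*t), 5*t*exp(4*t) + exp(4*t), -4*t*exp(4*t)]
  [-2*t*exp(4*t), 10*t*exp(4*t), -8*t*exp(4*t) + exp(4*t)]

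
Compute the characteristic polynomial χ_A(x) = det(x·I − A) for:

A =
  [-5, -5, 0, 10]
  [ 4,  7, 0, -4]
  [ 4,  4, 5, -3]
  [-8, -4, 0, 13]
x^4 - 20*x^3 + 150*x^2 - 500*x + 625

Expanding det(x·I − A) (e.g. by cofactor expansion or by noting that A is similar to its Jordan form J, which has the same characteristic polynomial as A) gives
  χ_A(x) = x^4 - 20*x^3 + 150*x^2 - 500*x + 625
which factors as (x - 5)^4. The eigenvalues (with algebraic multiplicities) are λ = 5 with multiplicity 4.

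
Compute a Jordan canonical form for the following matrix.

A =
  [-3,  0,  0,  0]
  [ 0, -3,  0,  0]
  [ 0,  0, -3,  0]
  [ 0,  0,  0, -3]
J_1(-3) ⊕ J_1(-3) ⊕ J_1(-3) ⊕ J_1(-3)

The characteristic polynomial is
  det(x·I − A) = x^4 + 12*x^3 + 54*x^2 + 108*x + 81 = (x + 3)^4

Eigenvalues and multiplicities (the geometric multiplicity of λ is n − rank(A − λI), which equals the number of Jordan blocks for λ):
  λ = -3: algebraic multiplicity = 4, geometric multiplicity = 4

Determining the block sizes for each eigenvalue:
  λ = -3: gm = am = 4, so every block has size 1 → block sizes [1, 1, 1, 1]

Assembling the blocks gives a Jordan form
J =
  [-3,  0,  0,  0]
  [ 0, -3,  0,  0]
  [ 0,  0, -3,  0]
  [ 0,  0,  0, -3]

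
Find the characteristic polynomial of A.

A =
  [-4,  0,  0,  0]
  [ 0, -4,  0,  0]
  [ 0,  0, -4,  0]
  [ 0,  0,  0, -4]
x^4 + 16*x^3 + 96*x^2 + 256*x + 256

Expanding det(x·I − A) (e.g. by cofactor expansion or by noting that A is similar to its Jordan form J, which has the same characteristic polynomial as A) gives
  χ_A(x) = x^4 + 16*x^3 + 96*x^2 + 256*x + 256
which factors as (x + 4)^4. The eigenvalues (with algebraic multiplicities) are λ = -4 with multiplicity 4.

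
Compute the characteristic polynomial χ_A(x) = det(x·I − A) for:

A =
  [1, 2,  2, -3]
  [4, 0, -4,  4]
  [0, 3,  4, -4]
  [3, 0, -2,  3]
x^4 - 8*x^3 + 24*x^2 - 32*x + 16

Expanding det(x·I − A) (e.g. by cofactor expansion or by noting that A is similar to its Jordan form J, which has the same characteristic polynomial as A) gives
  χ_A(x) = x^4 - 8*x^3 + 24*x^2 - 32*x + 16
which factors as (x - 2)^4. The eigenvalues (with algebraic multiplicities) are λ = 2 with multiplicity 4.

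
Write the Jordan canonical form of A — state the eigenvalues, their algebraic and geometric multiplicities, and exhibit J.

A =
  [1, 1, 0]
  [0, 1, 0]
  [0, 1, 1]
J_2(1) ⊕ J_1(1)

The characteristic polynomial is
  det(x·I − A) = x^3 - 3*x^2 + 3*x - 1 = (x - 1)^3

Eigenvalues and multiplicities (the geometric multiplicity of λ is n − rank(A − λI), which equals the number of Jordan blocks for λ):
  λ = 1: algebraic multiplicity = 3, geometric multiplicity = 2

Determining the block sizes for each eigenvalue:
  λ = 1: 2 blocks summing to 3 forces exactly one block of size 2 and the rest size 1 → block sizes [2, 1]

Assembling the blocks gives a Jordan form
J =
  [1, 1, 0]
  [0, 1, 0]
  [0, 0, 1]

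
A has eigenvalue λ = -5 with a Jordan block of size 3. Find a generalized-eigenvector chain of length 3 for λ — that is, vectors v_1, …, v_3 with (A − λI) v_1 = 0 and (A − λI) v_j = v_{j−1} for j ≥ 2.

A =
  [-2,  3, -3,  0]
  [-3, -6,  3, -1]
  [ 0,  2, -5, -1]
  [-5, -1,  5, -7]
A Jordan chain for λ = -5 of length 3:
v_1 = (0, -1, -1, -2)ᵀ
v_2 = (3, -3, 0, -5)ᵀ
v_3 = (1, 0, 0, 0)ᵀ

Let N = A − (-5)·I. We want v_3 with N^3 v_3 = 0 but N^2 v_3 ≠ 0; then v_{j-1} := N · v_j for j = 3, …, 2.

Pick v_3 = (1, 0, 0, 0)ᵀ.
Then v_2 = N · v_3 = (3, -3, 0, -5)ᵀ.
Then v_1 = N · v_2 = (0, -1, -1, -2)ᵀ.

Sanity check: (A − (-5)·I) v_1 = (0, 0, 0, 0)ᵀ = 0. ✓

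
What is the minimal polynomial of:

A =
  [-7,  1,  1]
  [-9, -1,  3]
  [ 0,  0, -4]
x^2 + 8*x + 16

The characteristic polynomial is χ_A(x) = (x + 4)^3, so the eigenvalues are known. The minimal polynomial is
  m_A(x) = Π_λ (x − λ)^{k_λ}
where k_λ is the size of the *largest* Jordan block for λ (equivalently, the smallest k with (A − λI)^k v = 0 for every generalised eigenvector v of λ).

  λ = -4: largest Jordan block has size 2, contributing (x + 4)^2

So m_A(x) = (x + 4)^2 = x^2 + 8*x + 16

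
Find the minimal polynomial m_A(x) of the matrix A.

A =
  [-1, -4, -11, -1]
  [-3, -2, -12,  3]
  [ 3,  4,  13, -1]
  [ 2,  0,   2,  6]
x^3 - 12*x^2 + 48*x - 64

The characteristic polynomial is χ_A(x) = (x - 4)^4, so the eigenvalues are known. The minimal polynomial is
  m_A(x) = Π_λ (x − λ)^{k_λ}
where k_λ is the size of the *largest* Jordan block for λ (equivalently, the smallest k with (A − λI)^k v = 0 for every generalised eigenvector v of λ).

  λ = 4: largest Jordan block has size 3, contributing (x − 4)^3

So m_A(x) = (x - 4)^3 = x^3 - 12*x^2 + 48*x - 64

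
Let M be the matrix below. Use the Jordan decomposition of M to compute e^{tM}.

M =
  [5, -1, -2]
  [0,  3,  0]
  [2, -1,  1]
e^{tM} =
  [2*t*exp(3*t) + exp(3*t), -t*exp(3*t), -2*t*exp(3*t)]
  [0, exp(3*t), 0]
  [2*t*exp(3*t), -t*exp(3*t), -2*t*exp(3*t) + exp(3*t)]

Strategy: write M = P · J · P⁻¹ where J is a Jordan canonical form, so e^{tM} = P · e^{tJ} · P⁻¹, and e^{tJ} can be computed block-by-block.

M has Jordan form
J =
  [3, 1, 0]
  [0, 3, 0]
  [0, 0, 3]
(up to reordering of blocks).

Per-block formulas:
  For a 2×2 Jordan block J_2(3): exp(t · J_2(3)) = e^(3t)·(I + t·N), where N is the 2×2 nilpotent shift.
  For a 1×1 block at λ = 3: exp(t · [3]) = [e^(3t)].

After assembling e^{tJ} and conjugating by P, we get:

e^{tM} =
  [2*t*exp(3*t) + exp(3*t), -t*exp(3*t), -2*t*exp(3*t)]
  [0, exp(3*t), 0]
  [2*t*exp(3*t), -t*exp(3*t), -2*t*exp(3*t) + exp(3*t)]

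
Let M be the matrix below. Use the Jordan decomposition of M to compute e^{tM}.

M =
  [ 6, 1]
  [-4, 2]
e^{tM} =
  [2*t*exp(4*t) + exp(4*t), t*exp(4*t)]
  [-4*t*exp(4*t), -2*t*exp(4*t) + exp(4*t)]

Strategy: write M = P · J · P⁻¹ where J is a Jordan canonical form, so e^{tM} = P · e^{tJ} · P⁻¹, and e^{tJ} can be computed block-by-block.

M has Jordan form
J =
  [4, 1]
  [0, 4]
(up to reordering of blocks).

Per-block formulas:
  For a 2×2 Jordan block J_2(4): exp(t · J_2(4)) = e^(4t)·(I + t·N), where N is the 2×2 nilpotent shift.

After assembling e^{tJ} and conjugating by P, we get:

e^{tM} =
  [2*t*exp(4*t) + exp(4*t), t*exp(4*t)]
  [-4*t*exp(4*t), -2*t*exp(4*t) + exp(4*t)]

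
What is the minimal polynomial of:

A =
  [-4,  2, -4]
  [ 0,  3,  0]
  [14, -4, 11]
x^2 - 7*x + 12

The characteristic polynomial is χ_A(x) = (x - 4)*(x - 3)^2, so the eigenvalues are known. The minimal polynomial is
  m_A(x) = Π_λ (x − λ)^{k_λ}
where k_λ is the size of the *largest* Jordan block for λ (equivalently, the smallest k with (A − λI)^k v = 0 for every generalised eigenvector v of λ).

  λ = 3: largest Jordan block has size 1, contributing (x − 3)
  λ = 4: largest Jordan block has size 1, contributing (x − 4)

So m_A(x) = (x - 4)*(x - 3) = x^2 - 7*x + 12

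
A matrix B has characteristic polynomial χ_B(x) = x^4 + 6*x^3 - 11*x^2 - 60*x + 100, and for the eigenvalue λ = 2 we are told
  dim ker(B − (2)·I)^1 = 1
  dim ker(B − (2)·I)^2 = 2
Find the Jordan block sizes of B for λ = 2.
Block sizes for λ = 2: [2]

From the dimensions of kernels of powers, the number of Jordan blocks of size at least j is d_j − d_{j−1} where d_j = dim ker(N^j) (with d_0 = 0). Computing the differences gives [1, 1].
The number of blocks of size exactly k is (#blocks of size ≥ k) − (#blocks of size ≥ k + 1), so the partition is: 1 block(s) of size 2.
In nonincreasing order the block sizes are [2].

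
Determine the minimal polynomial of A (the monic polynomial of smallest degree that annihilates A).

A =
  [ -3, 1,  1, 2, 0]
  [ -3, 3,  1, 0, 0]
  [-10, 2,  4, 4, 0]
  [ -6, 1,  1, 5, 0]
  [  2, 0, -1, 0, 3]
x^3 - 7*x^2 + 16*x - 12

The characteristic polynomial is χ_A(x) = (x - 3)^2*(x - 2)^3, so the eigenvalues are known. The minimal polynomial is
  m_A(x) = Π_λ (x − λ)^{k_λ}
where k_λ is the size of the *largest* Jordan block for λ (equivalently, the smallest k with (A − λI)^k v = 0 for every generalised eigenvector v of λ).

  λ = 2: largest Jordan block has size 2, contributing (x − 2)^2
  λ = 3: largest Jordan block has size 1, contributing (x − 3)

So m_A(x) = (x - 3)*(x - 2)^2 = x^3 - 7*x^2 + 16*x - 12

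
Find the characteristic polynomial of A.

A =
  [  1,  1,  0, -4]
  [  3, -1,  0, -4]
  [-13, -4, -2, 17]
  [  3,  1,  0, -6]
x^4 + 8*x^3 + 24*x^2 + 32*x + 16

Expanding det(x·I − A) (e.g. by cofactor expansion or by noting that A is similar to its Jordan form J, which has the same characteristic polynomial as A) gives
  χ_A(x) = x^4 + 8*x^3 + 24*x^2 + 32*x + 16
which factors as (x + 2)^4. The eigenvalues (with algebraic multiplicities) are λ = -2 with multiplicity 4.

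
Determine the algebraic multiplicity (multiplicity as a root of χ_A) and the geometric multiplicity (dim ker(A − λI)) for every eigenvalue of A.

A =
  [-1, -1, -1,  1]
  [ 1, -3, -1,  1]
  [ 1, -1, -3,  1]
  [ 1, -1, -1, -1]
λ = -2: alg = 4, geom = 3

Step 1 — factor the characteristic polynomial to read off the algebraic multiplicities:
  χ_A(x) = (x + 2)^4

Step 2 — compute geometric multiplicities via the rank-nullity identity g(λ) = n − rank(A − λI):
  rank(A − (-2)·I) = 1, so dim ker(A − (-2)·I) = n − 1 = 3

Summary:
  λ = -2: algebraic multiplicity = 4, geometric multiplicity = 3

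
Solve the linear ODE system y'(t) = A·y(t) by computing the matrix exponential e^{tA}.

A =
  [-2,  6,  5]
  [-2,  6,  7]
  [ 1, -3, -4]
e^{tA} =
  [-3*t^2/2 - 2*t + 1, 9*t^2/2 + 6*t, 6*t^2 + 5*t]
  [-t^2/2 - 2*t, 3*t^2/2 + 6*t + 1, 2*t^2 + 7*t]
  [t, -3*t, 1 - 4*t]

Strategy: write A = P · J · P⁻¹ where J is a Jordan canonical form, so e^{tA} = P · e^{tJ} · P⁻¹, and e^{tJ} can be computed block-by-block.

A has Jordan form
J =
  [0, 1, 0]
  [0, 0, 1]
  [0, 0, 0]
(up to reordering of blocks).

Per-block formulas:
  For a 3×3 Jordan block J_3(0): exp(t · J_3(0)) = e^(0t)·(I + t·N + (t^2/2)·N^2), where N is the 3×3 nilpotent shift.

After assembling e^{tJ} and conjugating by P, we get:

e^{tA} =
  [-3*t^2/2 - 2*t + 1, 9*t^2/2 + 6*t, 6*t^2 + 5*t]
  [-t^2/2 - 2*t, 3*t^2/2 + 6*t + 1, 2*t^2 + 7*t]
  [t, -3*t, 1 - 4*t]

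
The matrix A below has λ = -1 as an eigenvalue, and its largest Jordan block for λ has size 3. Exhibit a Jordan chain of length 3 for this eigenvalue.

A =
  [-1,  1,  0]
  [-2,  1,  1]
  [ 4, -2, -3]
A Jordan chain for λ = -1 of length 3:
v_1 = (-2, 0, -4)ᵀ
v_2 = (0, -2, 4)ᵀ
v_3 = (1, 0, 0)ᵀ

Let N = A − (-1)·I. We want v_3 with N^3 v_3 = 0 but N^2 v_3 ≠ 0; then v_{j-1} := N · v_j for j = 3, …, 2.

Pick v_3 = (1, 0, 0)ᵀ.
Then v_2 = N · v_3 = (0, -2, 4)ᵀ.
Then v_1 = N · v_2 = (-2, 0, -4)ᵀ.

Sanity check: (A − (-1)·I) v_1 = (0, 0, 0)ᵀ = 0. ✓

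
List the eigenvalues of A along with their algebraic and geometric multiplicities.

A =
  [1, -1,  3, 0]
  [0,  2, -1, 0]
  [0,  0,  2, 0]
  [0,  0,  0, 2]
λ = 1: alg = 1, geom = 1; λ = 2: alg = 3, geom = 2

Step 1 — factor the characteristic polynomial to read off the algebraic multiplicities:
  χ_A(x) = (x - 2)^3*(x - 1)

Step 2 — compute geometric multiplicities via the rank-nullity identity g(λ) = n − rank(A − λI):
  rank(A − (1)·I) = 3, so dim ker(A − (1)·I) = n − 3 = 1
  rank(A − (2)·I) = 2, so dim ker(A − (2)·I) = n − 2 = 2

Summary:
  λ = 1: algebraic multiplicity = 1, geometric multiplicity = 1
  λ = 2: algebraic multiplicity = 3, geometric multiplicity = 2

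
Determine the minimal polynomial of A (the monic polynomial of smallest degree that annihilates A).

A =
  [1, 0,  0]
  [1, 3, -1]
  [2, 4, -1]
x^2 - 2*x + 1

The characteristic polynomial is χ_A(x) = (x - 1)^3, so the eigenvalues are known. The minimal polynomial is
  m_A(x) = Π_λ (x − λ)^{k_λ}
where k_λ is the size of the *largest* Jordan block for λ (equivalently, the smallest k with (A − λI)^k v = 0 for every generalised eigenvector v of λ).

  λ = 1: largest Jordan block has size 2, contributing (x − 1)^2

So m_A(x) = (x - 1)^2 = x^2 - 2*x + 1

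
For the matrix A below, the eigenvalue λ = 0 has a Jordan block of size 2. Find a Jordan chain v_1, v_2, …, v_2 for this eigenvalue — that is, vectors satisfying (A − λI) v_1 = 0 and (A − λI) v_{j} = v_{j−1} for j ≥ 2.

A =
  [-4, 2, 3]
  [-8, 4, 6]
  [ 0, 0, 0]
A Jordan chain for λ = 0 of length 2:
v_1 = (-4, -8, 0)ᵀ
v_2 = (1, 0, 0)ᵀ

Let N = A − (0)·I. We want v_2 with N^2 v_2 = 0 but N^1 v_2 ≠ 0; then v_{j-1} := N · v_j for j = 2, …, 2.

Pick v_2 = (1, 0, 0)ᵀ.
Then v_1 = N · v_2 = (-4, -8, 0)ᵀ.

Sanity check: (A − (0)·I) v_1 = (0, 0, 0)ᵀ = 0. ✓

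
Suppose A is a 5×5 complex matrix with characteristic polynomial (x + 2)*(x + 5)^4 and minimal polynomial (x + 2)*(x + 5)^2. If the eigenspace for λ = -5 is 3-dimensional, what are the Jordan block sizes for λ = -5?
Block sizes for λ = -5: [2, 1, 1]

Step 1 — from the characteristic polynomial, algebraic multiplicity of λ = -5 is 4. From dim ker(A − (-5)·I) = 3, there are exactly 3 Jordan blocks for λ = -5.
Step 2 — from the minimal polynomial, the factor (x + 5)^2 tells us the largest block for λ = -5 has size 2.
Step 3 — with total size 4, 3 blocks, and largest block 2, the block sizes (in nonincreasing order) are [2, 1, 1].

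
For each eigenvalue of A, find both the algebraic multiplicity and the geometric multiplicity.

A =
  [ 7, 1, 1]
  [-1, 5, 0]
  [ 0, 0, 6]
λ = 6: alg = 3, geom = 1

Step 1 — factor the characteristic polynomial to read off the algebraic multiplicities:
  χ_A(x) = (x - 6)^3

Step 2 — compute geometric multiplicities via the rank-nullity identity g(λ) = n − rank(A − λI):
  rank(A − (6)·I) = 2, so dim ker(A − (6)·I) = n − 2 = 1

Summary:
  λ = 6: algebraic multiplicity = 3, geometric multiplicity = 1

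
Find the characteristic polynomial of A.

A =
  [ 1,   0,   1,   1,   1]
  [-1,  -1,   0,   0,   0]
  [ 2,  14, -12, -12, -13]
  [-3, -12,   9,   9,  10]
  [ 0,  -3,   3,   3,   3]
x^5

Expanding det(x·I − A) (e.g. by cofactor expansion or by noting that A is similar to its Jordan form J, which has the same characteristic polynomial as A) gives
  χ_A(x) = x^5
which factors as x^5. The eigenvalues (with algebraic multiplicities) are λ = 0 with multiplicity 5.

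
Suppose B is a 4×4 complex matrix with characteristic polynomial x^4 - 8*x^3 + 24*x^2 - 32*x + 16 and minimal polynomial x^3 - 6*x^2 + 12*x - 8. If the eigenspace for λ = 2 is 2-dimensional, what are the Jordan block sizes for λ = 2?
Block sizes for λ = 2: [3, 1]

Step 1 — from the characteristic polynomial, algebraic multiplicity of λ = 2 is 4. From dim ker(B − (2)·I) = 2, there are exactly 2 Jordan blocks for λ = 2.
Step 2 — from the minimal polynomial, the factor (x − 2)^3 tells us the largest block for λ = 2 has size 3.
Step 3 — with total size 4, 2 blocks, and largest block 3, the block sizes (in nonincreasing order) are [3, 1].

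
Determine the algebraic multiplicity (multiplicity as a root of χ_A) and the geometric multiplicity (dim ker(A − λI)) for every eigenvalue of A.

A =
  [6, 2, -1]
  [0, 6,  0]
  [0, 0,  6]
λ = 6: alg = 3, geom = 2

Step 1 — factor the characteristic polynomial to read off the algebraic multiplicities:
  χ_A(x) = (x - 6)^3

Step 2 — compute geometric multiplicities via the rank-nullity identity g(λ) = n − rank(A − λI):
  rank(A − (6)·I) = 1, so dim ker(A − (6)·I) = n − 1 = 2

Summary:
  λ = 6: algebraic multiplicity = 3, geometric multiplicity = 2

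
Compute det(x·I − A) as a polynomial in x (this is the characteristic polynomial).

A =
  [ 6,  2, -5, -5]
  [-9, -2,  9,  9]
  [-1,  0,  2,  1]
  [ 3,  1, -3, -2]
x^4 - 4*x^3 + 6*x^2 - 4*x + 1

Expanding det(x·I − A) (e.g. by cofactor expansion or by noting that A is similar to its Jordan form J, which has the same characteristic polynomial as A) gives
  χ_A(x) = x^4 - 4*x^3 + 6*x^2 - 4*x + 1
which factors as (x - 1)^4. The eigenvalues (with algebraic multiplicities) are λ = 1 with multiplicity 4.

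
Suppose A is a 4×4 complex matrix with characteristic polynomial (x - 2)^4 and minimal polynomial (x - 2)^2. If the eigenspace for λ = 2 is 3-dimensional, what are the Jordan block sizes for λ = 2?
Block sizes for λ = 2: [2, 1, 1]

Step 1 — from the characteristic polynomial, algebraic multiplicity of λ = 2 is 4. From dim ker(A − (2)·I) = 3, there are exactly 3 Jordan blocks for λ = 2.
Step 2 — from the minimal polynomial, the factor (x − 2)^2 tells us the largest block for λ = 2 has size 2.
Step 3 — with total size 4, 3 blocks, and largest block 2, the block sizes (in nonincreasing order) are [2, 1, 1].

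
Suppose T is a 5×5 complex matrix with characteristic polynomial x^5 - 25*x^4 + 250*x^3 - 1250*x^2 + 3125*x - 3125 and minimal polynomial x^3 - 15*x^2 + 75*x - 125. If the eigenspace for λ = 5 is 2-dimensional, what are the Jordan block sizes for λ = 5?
Block sizes for λ = 5: [3, 2]

Step 1 — from the characteristic polynomial, algebraic multiplicity of λ = 5 is 5. From dim ker(T − (5)·I) = 2, there are exactly 2 Jordan blocks for λ = 5.
Step 2 — from the minimal polynomial, the factor (x − 5)^3 tells us the largest block for λ = 5 has size 3.
Step 3 — with total size 5, 2 blocks, and largest block 3, the block sizes (in nonincreasing order) are [3, 2].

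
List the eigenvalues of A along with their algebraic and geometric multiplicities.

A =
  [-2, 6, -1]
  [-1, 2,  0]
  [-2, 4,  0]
λ = 0: alg = 3, geom = 1

Step 1 — factor the characteristic polynomial to read off the algebraic multiplicities:
  χ_A(x) = x^3

Step 2 — compute geometric multiplicities via the rank-nullity identity g(λ) = n − rank(A − λI):
  rank(A − (0)·I) = 2, so dim ker(A − (0)·I) = n − 2 = 1

Summary:
  λ = 0: algebraic multiplicity = 3, geometric multiplicity = 1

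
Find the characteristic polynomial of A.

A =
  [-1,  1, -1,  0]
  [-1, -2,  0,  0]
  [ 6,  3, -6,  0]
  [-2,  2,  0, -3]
x^4 + 12*x^3 + 54*x^2 + 108*x + 81

Expanding det(x·I − A) (e.g. by cofactor expansion or by noting that A is similar to its Jordan form J, which has the same characteristic polynomial as A) gives
  χ_A(x) = x^4 + 12*x^3 + 54*x^2 + 108*x + 81
which factors as (x + 3)^4. The eigenvalues (with algebraic multiplicities) are λ = -3 with multiplicity 4.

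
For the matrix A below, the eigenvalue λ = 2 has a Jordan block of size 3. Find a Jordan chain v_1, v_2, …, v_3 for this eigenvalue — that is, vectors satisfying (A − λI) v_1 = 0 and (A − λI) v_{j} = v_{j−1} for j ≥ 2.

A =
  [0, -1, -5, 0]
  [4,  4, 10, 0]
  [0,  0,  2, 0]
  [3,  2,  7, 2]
A Jordan chain for λ = 2 of length 3:
v_1 = (0, 0, 0, 2)ᵀ
v_2 = (-2, 4, 0, 3)ᵀ
v_3 = (1, 0, 0, 0)ᵀ

Let N = A − (2)·I. We want v_3 with N^3 v_3 = 0 but N^2 v_3 ≠ 0; then v_{j-1} := N · v_j for j = 3, …, 2.

Pick v_3 = (1, 0, 0, 0)ᵀ.
Then v_2 = N · v_3 = (-2, 4, 0, 3)ᵀ.
Then v_1 = N · v_2 = (0, 0, 0, 2)ᵀ.

Sanity check: (A − (2)·I) v_1 = (0, 0, 0, 0)ᵀ = 0. ✓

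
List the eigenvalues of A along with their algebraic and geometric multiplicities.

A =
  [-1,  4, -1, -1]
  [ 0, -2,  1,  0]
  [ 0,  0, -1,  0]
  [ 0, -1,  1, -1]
λ = -2: alg = 1, geom = 1; λ = -1: alg = 3, geom = 2

Step 1 — factor the characteristic polynomial to read off the algebraic multiplicities:
  χ_A(x) = (x + 1)^3*(x + 2)

Step 2 — compute geometric multiplicities via the rank-nullity identity g(λ) = n − rank(A − λI):
  rank(A − (-2)·I) = 3, so dim ker(A − (-2)·I) = n − 3 = 1
  rank(A − (-1)·I) = 2, so dim ker(A − (-1)·I) = n − 2 = 2

Summary:
  λ = -2: algebraic multiplicity = 1, geometric multiplicity = 1
  λ = -1: algebraic multiplicity = 3, geometric multiplicity = 2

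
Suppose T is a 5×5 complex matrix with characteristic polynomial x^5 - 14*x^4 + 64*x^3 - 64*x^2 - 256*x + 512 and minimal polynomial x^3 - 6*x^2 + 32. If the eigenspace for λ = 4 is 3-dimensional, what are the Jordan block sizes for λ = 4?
Block sizes for λ = 4: [2, 1, 1]

Step 1 — from the characteristic polynomial, algebraic multiplicity of λ = 4 is 4. From dim ker(T − (4)·I) = 3, there are exactly 3 Jordan blocks for λ = 4.
Step 2 — from the minimal polynomial, the factor (x − 4)^2 tells us the largest block for λ = 4 has size 2.
Step 3 — with total size 4, 3 blocks, and largest block 2, the block sizes (in nonincreasing order) are [2, 1, 1].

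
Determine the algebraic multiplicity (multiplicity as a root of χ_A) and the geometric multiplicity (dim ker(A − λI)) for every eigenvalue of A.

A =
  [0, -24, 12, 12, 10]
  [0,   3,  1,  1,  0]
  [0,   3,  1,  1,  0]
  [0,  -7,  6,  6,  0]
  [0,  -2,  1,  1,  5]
λ = 0: alg = 2, geom = 2; λ = 5: alg = 3, geom = 2

Step 1 — factor the characteristic polynomial to read off the algebraic multiplicities:
  χ_A(x) = x^2*(x - 5)^3

Step 2 — compute geometric multiplicities via the rank-nullity identity g(λ) = n − rank(A − λI):
  rank(A − (0)·I) = 3, so dim ker(A − (0)·I) = n − 3 = 2
  rank(A − (5)·I) = 3, so dim ker(A − (5)·I) = n − 3 = 2

Summary:
  λ = 0: algebraic multiplicity = 2, geometric multiplicity = 2
  λ = 5: algebraic multiplicity = 3, geometric multiplicity = 2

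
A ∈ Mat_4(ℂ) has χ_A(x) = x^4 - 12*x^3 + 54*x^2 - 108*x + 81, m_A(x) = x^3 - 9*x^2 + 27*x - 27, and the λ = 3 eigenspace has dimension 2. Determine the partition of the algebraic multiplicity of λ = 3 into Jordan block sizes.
Block sizes for λ = 3: [3, 1]

Step 1 — from the characteristic polynomial, algebraic multiplicity of λ = 3 is 4. From dim ker(A − (3)·I) = 2, there are exactly 2 Jordan blocks for λ = 3.
Step 2 — from the minimal polynomial, the factor (x − 3)^3 tells us the largest block for λ = 3 has size 3.
Step 3 — with total size 4, 2 blocks, and largest block 3, the block sizes (in nonincreasing order) are [3, 1].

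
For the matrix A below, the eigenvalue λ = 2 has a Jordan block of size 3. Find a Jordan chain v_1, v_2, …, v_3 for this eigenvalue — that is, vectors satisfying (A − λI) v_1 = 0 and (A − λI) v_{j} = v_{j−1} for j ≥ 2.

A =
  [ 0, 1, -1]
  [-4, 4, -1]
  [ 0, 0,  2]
A Jordan chain for λ = 2 of length 3:
v_1 = (1, 2, 0)ᵀ
v_2 = (-1, -1, 0)ᵀ
v_3 = (0, 0, 1)ᵀ

Let N = A − (2)·I. We want v_3 with N^3 v_3 = 0 but N^2 v_3 ≠ 0; then v_{j-1} := N · v_j for j = 3, …, 2.

Pick v_3 = (0, 0, 1)ᵀ.
Then v_2 = N · v_3 = (-1, -1, 0)ᵀ.
Then v_1 = N · v_2 = (1, 2, 0)ᵀ.

Sanity check: (A − (2)·I) v_1 = (0, 0, 0)ᵀ = 0. ✓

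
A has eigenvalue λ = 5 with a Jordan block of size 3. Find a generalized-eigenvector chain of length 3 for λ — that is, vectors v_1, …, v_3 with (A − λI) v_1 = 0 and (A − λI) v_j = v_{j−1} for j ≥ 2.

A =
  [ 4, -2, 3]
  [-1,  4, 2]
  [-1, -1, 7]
A Jordan chain for λ = 5 of length 3:
v_1 = (1, 1, 1)ᵀ
v_2 = (-2, -1, -1)ᵀ
v_3 = (0, 1, 0)ᵀ

Let N = A − (5)·I. We want v_3 with N^3 v_3 = 0 but N^2 v_3 ≠ 0; then v_{j-1} := N · v_j for j = 3, …, 2.

Pick v_3 = (0, 1, 0)ᵀ.
Then v_2 = N · v_3 = (-2, -1, -1)ᵀ.
Then v_1 = N · v_2 = (1, 1, 1)ᵀ.

Sanity check: (A − (5)·I) v_1 = (0, 0, 0)ᵀ = 0. ✓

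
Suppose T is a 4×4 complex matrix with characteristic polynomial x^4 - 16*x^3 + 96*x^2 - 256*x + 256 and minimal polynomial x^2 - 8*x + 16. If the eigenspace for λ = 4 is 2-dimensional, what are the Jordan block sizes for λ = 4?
Block sizes for λ = 4: [2, 2]

Step 1 — from the characteristic polynomial, algebraic multiplicity of λ = 4 is 4. From dim ker(T − (4)·I) = 2, there are exactly 2 Jordan blocks for λ = 4.
Step 2 — from the minimal polynomial, the factor (x − 4)^2 tells us the largest block for λ = 4 has size 2.
Step 3 — with total size 4, 2 blocks, and largest block 2, the block sizes (in nonincreasing order) are [2, 2].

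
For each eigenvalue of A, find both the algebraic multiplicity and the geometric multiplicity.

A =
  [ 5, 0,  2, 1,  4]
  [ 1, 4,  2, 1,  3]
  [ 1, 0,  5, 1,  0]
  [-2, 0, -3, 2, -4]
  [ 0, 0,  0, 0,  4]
λ = 4: alg = 5, geom = 2

Step 1 — factor the characteristic polynomial to read off the algebraic multiplicities:
  χ_A(x) = (x - 4)^5

Step 2 — compute geometric multiplicities via the rank-nullity identity g(λ) = n − rank(A − λI):
  rank(A − (4)·I) = 3, so dim ker(A − (4)·I) = n − 3 = 2

Summary:
  λ = 4: algebraic multiplicity = 5, geometric multiplicity = 2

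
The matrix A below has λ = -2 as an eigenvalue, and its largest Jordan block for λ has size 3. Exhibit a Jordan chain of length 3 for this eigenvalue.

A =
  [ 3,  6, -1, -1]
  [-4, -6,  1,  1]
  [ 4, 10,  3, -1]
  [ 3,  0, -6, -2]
A Jordan chain for λ = -2 of length 3:
v_1 = (-6, 3, -3, -9)ᵀ
v_2 = (5, -4, 4, 3)ᵀ
v_3 = (1, 0, 0, 0)ᵀ

Let N = A − (-2)·I. We want v_3 with N^3 v_3 = 0 but N^2 v_3 ≠ 0; then v_{j-1} := N · v_j for j = 3, …, 2.

Pick v_3 = (1, 0, 0, 0)ᵀ.
Then v_2 = N · v_3 = (5, -4, 4, 3)ᵀ.
Then v_1 = N · v_2 = (-6, 3, -3, -9)ᵀ.

Sanity check: (A − (-2)·I) v_1 = (0, 0, 0, 0)ᵀ = 0. ✓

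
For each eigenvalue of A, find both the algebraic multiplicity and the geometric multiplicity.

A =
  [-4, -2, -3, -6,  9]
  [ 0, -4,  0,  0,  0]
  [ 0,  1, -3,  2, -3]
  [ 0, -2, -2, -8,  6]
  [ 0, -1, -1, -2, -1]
λ = -4: alg = 5, geom = 3

Step 1 — factor the characteristic polynomial to read off the algebraic multiplicities:
  χ_A(x) = (x + 4)^5

Step 2 — compute geometric multiplicities via the rank-nullity identity g(λ) = n − rank(A − λI):
  rank(A − (-4)·I) = 2, so dim ker(A − (-4)·I) = n − 2 = 3

Summary:
  λ = -4: algebraic multiplicity = 5, geometric multiplicity = 3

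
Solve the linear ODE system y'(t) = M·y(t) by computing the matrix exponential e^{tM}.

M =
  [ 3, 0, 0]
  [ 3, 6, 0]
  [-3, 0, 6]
e^{tM} =
  [exp(3*t), 0, 0]
  [exp(6*t) - exp(3*t), exp(6*t), 0]
  [-exp(6*t) + exp(3*t), 0, exp(6*t)]

Strategy: write M = P · J · P⁻¹ where J is a Jordan canonical form, so e^{tM} = P · e^{tJ} · P⁻¹, and e^{tJ} can be computed block-by-block.

M has Jordan form
J =
  [3, 0, 0]
  [0, 6, 0]
  [0, 0, 6]
(up to reordering of blocks).

Per-block formulas:
  For a 1×1 block at λ = 6: exp(t · [6]) = [e^(6t)].
  For a 1×1 block at λ = 3: exp(t · [3]) = [e^(3t)].

After assembling e^{tJ} and conjugating by P, we get:

e^{tM} =
  [exp(3*t), 0, 0]
  [exp(6*t) - exp(3*t), exp(6*t), 0]
  [-exp(6*t) + exp(3*t), 0, exp(6*t)]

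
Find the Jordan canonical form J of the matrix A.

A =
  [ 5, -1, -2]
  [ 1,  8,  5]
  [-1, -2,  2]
J_3(5)

The characteristic polynomial is
  det(x·I − A) = x^3 - 15*x^2 + 75*x - 125 = (x - 5)^3

Eigenvalues and multiplicities (the geometric multiplicity of λ is n − rank(A − λI), which equals the number of Jordan blocks for λ):
  λ = 5: algebraic multiplicity = 3, geometric multiplicity = 1

Determining the block sizes for each eigenvalue:
  λ = 5: one block (gm = 1), so the single block has size am = 3 → block sizes [3]

Assembling the blocks gives a Jordan form
J =
  [5, 1, 0]
  [0, 5, 1]
  [0, 0, 5]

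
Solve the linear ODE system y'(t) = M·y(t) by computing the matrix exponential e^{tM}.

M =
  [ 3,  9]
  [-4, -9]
e^{tM} =
  [6*t*exp(-3*t) + exp(-3*t), 9*t*exp(-3*t)]
  [-4*t*exp(-3*t), -6*t*exp(-3*t) + exp(-3*t)]

Strategy: write M = P · J · P⁻¹ where J is a Jordan canonical form, so e^{tM} = P · e^{tJ} · P⁻¹, and e^{tJ} can be computed block-by-block.

M has Jordan form
J =
  [-3,  1]
  [ 0, -3]
(up to reordering of blocks).

Per-block formulas:
  For a 2×2 Jordan block J_2(-3): exp(t · J_2(-3)) = e^(-3t)·(I + t·N), where N is the 2×2 nilpotent shift.

After assembling e^{tJ} and conjugating by P, we get:

e^{tM} =
  [6*t*exp(-3*t) + exp(-3*t), 9*t*exp(-3*t)]
  [-4*t*exp(-3*t), -6*t*exp(-3*t) + exp(-3*t)]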